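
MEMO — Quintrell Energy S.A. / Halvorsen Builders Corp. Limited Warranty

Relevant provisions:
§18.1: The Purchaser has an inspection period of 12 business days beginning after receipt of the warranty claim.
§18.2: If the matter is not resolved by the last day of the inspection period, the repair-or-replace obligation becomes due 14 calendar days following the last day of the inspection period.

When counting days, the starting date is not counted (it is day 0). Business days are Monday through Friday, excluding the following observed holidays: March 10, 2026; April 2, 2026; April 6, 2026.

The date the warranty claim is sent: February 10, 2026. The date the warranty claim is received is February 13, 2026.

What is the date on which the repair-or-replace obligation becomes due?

March 17, 2026

The last day of the inspection period: counting 12 business days from Friday, February 13, 2026 (Feb 16, Feb 17, Feb 18, Feb 19, …, Feb 27, Mar 2, Mar 3, skipping weekends) reaches Tuesday, March 3, 2026.
Adding 14 calendar days to March 3, 2026 gives March 17, 2026, which is the date on which the repair-or-replace obligation becomes due.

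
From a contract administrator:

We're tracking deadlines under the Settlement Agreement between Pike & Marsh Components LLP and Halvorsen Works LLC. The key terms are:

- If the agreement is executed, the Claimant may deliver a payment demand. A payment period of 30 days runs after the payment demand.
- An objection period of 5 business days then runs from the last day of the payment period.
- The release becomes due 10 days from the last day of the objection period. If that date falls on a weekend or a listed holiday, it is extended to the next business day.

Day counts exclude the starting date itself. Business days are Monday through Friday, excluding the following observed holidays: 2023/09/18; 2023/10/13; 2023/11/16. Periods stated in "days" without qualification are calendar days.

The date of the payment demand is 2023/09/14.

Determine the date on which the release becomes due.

The last day of the payment period: 2023/09/14 + 30 days = 2023/10/14.
The last day of the objection period: counting 5 business days from Saturday, 2023/10/14 (Oct 16, Oct 17, Oct 18, Oct 19, Oct 20, skipping weekends) reaches Friday, 2023/10/20.
The date on which the release becomes due: 10 calendar days after 2023/10/20 is 2023/10/30. 2023/10/30 is a Monday and is not a listed holiday, so no roll-forward applies.

2023/10/30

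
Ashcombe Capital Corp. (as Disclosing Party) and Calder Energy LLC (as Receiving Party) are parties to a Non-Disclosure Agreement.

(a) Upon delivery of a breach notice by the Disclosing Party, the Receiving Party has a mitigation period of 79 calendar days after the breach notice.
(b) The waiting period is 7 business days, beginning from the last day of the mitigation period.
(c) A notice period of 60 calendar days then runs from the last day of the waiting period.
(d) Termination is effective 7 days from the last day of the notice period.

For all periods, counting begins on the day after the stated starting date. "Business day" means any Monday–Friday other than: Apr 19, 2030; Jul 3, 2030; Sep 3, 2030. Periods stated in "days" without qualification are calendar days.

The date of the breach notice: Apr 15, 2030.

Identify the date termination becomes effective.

The last day of the mitigation period: 79 calendar days after Apr 15, 2030 is Jul 3, 2030.
The last day of the waiting period: counting 7 business days from Wednesday, Jul 3, 2030 (Jul 4, Jul 5, Jul 8, Jul 9, Jul 10, Jul 11, Jul 12, skipping weekends) reaches Friday, Jul 12, 2030.
The last day of the notice period: Jul 12, 2030 + 60 days = Sep 10, 2030.
The date termination becomes effective: Sep 10, 2030 + 7 days = Sep 17, 2030.

Sep 17, 2030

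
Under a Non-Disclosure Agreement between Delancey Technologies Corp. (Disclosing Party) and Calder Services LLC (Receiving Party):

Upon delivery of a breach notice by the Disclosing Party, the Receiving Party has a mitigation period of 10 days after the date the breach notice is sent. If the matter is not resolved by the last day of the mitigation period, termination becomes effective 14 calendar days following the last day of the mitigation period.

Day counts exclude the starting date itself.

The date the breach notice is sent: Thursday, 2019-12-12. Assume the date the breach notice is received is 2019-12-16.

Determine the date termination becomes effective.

The last day of the mitigation period: 10 calendar days after 2019-12-12 is 2019-12-22.
The date termination becomes effective: 2019-12-22 + 14 days = 2020-01-05.

2020-01-05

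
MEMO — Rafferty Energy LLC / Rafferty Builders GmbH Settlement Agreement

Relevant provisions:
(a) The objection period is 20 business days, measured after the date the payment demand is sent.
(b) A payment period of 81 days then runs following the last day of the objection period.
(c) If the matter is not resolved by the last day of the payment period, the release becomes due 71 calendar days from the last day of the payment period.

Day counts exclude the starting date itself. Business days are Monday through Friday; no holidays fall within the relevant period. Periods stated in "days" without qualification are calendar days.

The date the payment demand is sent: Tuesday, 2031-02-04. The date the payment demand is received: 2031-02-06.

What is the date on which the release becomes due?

From Tuesday, 2031-02-04, 20 business days (Feb 5, Feb 6, Feb 7, Feb 10, …, Feb 28, Mar 3, Mar 4, skipping weekends) brings us to Tuesday, 2031-03-04, which is the last day of the objection period.
Adding 81 calendar days to 2031-03-04 gives 2031-05-24, which is the last day of the payment period.
The date on which the release becomes due: 2031-05-24 + 71 days = 2031-08-03.

2031-08-03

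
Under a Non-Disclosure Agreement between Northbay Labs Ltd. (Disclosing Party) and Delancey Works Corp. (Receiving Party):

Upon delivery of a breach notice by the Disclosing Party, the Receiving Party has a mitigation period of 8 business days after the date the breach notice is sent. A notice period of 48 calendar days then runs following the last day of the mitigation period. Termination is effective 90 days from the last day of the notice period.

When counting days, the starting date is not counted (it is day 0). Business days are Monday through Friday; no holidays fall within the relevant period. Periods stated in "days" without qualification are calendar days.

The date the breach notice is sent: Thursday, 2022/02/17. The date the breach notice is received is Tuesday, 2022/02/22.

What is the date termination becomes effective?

From Thursday, 2022/02/17, 8 business days (Feb 18, Feb 21, Feb 22, Feb 23, Feb 24, Feb 25, Feb 28, Mar 1, skipping weekends) brings us to Tuesday, 2022/03/01, which is the last day of the mitigation period.
The last day of the notice period: 48 calendar days after 2022/03/01 is 2022/04/18.
The date termination becomes effective: 2022/04/18 + 90 days = 2022/07/17.

2022/07/17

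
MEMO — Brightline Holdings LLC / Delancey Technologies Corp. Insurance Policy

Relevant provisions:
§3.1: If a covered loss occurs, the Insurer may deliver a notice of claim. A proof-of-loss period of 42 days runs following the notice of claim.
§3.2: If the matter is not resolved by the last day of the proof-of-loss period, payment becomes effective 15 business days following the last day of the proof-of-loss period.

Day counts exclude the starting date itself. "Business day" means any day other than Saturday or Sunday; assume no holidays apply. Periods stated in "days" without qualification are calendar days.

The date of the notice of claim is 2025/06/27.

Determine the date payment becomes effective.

The last day of the proof-of-loss period: 42 calendar days after 2025/06/27 is 2025/08/08.
The date payment becomes effective: counting 15 business days from Friday, 2025/08/08 (Aug 11, Aug 12, Aug 13, Aug 14, …, Aug 27, Aug 28, Aug 29, skipping weekends) reaches Friday, 2025/08/29.

2025/08/29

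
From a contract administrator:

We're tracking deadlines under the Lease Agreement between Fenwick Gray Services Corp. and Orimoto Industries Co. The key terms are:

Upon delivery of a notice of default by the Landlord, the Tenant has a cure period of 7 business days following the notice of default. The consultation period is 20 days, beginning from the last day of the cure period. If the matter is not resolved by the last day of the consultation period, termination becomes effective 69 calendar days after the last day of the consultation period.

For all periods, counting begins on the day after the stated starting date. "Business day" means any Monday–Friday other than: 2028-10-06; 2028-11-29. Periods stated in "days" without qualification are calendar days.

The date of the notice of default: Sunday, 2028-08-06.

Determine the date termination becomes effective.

2028-11-12

The last day of the cure period: 7 business days after Sunday, 2028-08-06, skipping weekends — Aug 7, Aug 8, Aug 9, Aug 10, Aug 11, Aug 14, Aug 15 — lands on Tuesday, 2028-08-15.
The last day of the consultation period: 20 calendar days after 2028-08-15 is 2028-09-04.
Adding 69 calendar days to 2028-09-04 gives 2028-11-12, which is the date termination becomes effective.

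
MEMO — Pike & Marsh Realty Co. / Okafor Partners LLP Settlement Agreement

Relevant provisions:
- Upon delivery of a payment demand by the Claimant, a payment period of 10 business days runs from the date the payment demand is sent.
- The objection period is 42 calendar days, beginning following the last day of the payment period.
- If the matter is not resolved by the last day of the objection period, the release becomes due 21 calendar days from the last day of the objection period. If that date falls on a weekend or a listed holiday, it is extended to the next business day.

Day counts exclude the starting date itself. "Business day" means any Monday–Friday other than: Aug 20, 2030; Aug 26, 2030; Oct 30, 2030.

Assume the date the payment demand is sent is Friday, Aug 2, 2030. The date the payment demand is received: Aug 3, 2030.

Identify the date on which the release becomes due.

Oct 18, 2030

The last day of the payment period: 10 business days after Friday, Aug 2, 2030, skipping weekends — Aug 5, Aug 6, Aug 7, Aug 8, Aug 9, Aug 12, Aug 13, Aug 14, Aug 15, Aug 16 — lands on Friday, Aug 16, 2030.
The last day of the objection period: Aug 16, 2030 + 42 days = Sep 27, 2030.
The date on which the release becomes due: Sep 27, 2030 + 21 days = Oct 18, 2030. Oct 18, 2030 is a Friday and is not a listed holiday, so no roll-forward applies.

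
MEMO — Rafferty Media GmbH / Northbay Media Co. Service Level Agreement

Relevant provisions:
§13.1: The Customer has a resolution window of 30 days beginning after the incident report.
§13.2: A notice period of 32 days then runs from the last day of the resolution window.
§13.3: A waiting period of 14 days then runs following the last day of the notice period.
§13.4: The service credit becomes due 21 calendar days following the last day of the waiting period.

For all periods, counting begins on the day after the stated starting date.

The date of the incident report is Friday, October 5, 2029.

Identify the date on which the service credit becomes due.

The last day of the resolution window: October 5, 2029 + 30 days = November 4, 2029.
The last day of the notice period: November 4, 2029 + 32 days = December 6, 2029.
The last day of the waiting period: December 6, 2029 + 14 days = December 20, 2029.
Adding 21 calendar days to December 20, 2029 gives January 10, 2030, which is the date on which the service credit becomes due.

January 10, 2030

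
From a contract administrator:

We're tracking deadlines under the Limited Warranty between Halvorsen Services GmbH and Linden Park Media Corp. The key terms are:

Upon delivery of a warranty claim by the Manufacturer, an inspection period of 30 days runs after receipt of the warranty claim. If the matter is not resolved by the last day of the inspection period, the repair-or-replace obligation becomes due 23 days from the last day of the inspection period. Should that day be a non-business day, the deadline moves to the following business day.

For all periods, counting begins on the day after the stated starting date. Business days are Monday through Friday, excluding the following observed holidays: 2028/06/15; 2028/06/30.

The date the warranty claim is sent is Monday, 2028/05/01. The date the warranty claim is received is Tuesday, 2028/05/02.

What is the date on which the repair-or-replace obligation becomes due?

The last day of the inspection period: 2028/05/02 + 30 days = 2028/06/01.
Adding 23 calendar days to 2028/06/01 gives 2028/06/24, which is the date on which the repair-or-replace obligation becomes due. That falls on a Saturday, so it rolls to the next business day, Monday, 2028/06/26.

2028/06/26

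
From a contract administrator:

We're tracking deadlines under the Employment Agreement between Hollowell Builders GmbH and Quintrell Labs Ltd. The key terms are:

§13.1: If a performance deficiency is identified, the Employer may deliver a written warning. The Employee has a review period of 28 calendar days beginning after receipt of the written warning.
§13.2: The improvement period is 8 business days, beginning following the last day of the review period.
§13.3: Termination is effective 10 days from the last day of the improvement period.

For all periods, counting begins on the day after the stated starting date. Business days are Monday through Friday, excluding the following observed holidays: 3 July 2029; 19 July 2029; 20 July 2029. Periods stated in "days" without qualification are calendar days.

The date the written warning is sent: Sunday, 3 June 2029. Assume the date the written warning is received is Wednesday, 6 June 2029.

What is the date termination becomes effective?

Adding 28 calendar days to 6 June 2029 gives 4 July 2029, which is the last day of the review period.
The last day of the improvement period: 8 business days after Wednesday, 4 July 2029, skipping weekends — Jul 5, Jul 6, Jul 9, Jul 10, Jul 11, Jul 12, Jul 13, Jul 16 — lands on Monday, 16 July 2029.
Adding 10 calendar days to 16 July 2029 gives 26 July 2029, which is the date termination becomes effective.

26 July 2029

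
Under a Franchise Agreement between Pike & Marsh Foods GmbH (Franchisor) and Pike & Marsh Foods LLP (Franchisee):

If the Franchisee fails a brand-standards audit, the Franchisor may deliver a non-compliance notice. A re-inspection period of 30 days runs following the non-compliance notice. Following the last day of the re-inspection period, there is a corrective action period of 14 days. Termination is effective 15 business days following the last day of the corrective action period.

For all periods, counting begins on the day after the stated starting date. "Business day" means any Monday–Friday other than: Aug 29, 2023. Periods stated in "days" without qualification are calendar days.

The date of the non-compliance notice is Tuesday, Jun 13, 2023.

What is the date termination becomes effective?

Aug 17, 2023

The last day of the re-inspection period: 30 calendar days after Jun 13, 2023 is Jul 13, 2023.
Adding 14 calendar days to Jul 13, 2023 gives Jul 27, 2023, which is the last day of the corrective action period.
From Thursday, Jul 27, 2023, 15 business days (Jul 28, Jul 31, Aug 1, Aug 2, …, Aug 15, Aug 16, Aug 17, skipping weekends) brings us to Thursday, Aug 17, 2023, which is the date termination becomes effective.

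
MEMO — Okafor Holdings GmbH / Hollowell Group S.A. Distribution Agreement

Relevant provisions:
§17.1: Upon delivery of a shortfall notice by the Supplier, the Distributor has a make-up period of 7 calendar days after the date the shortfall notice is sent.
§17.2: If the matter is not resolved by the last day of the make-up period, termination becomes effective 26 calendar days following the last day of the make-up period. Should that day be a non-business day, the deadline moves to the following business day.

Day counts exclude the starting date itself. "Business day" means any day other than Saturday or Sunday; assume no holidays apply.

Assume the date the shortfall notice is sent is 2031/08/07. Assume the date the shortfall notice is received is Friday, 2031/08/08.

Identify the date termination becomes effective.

Adding 7 calendar days to 2031/08/07 gives 2031/08/14, which is the last day of the make-up period.
Adding 26 calendar days to 2031/08/14 gives 2031/09/09, which is the date termination becomes effective. 2031/09/09 is a Tuesday, so no roll-forward applies.

2031/09/09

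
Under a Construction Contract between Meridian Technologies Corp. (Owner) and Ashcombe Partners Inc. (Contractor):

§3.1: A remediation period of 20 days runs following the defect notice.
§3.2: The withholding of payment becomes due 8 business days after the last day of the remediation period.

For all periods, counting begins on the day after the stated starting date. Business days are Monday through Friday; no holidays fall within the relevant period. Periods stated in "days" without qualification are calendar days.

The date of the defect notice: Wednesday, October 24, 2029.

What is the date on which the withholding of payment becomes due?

The last day of the remediation period: 20 calendar days after October 24, 2029 is November 13, 2029.
From Tuesday, November 13, 2029, 8 business days (Nov 14, Nov 15, Nov 16, Nov 19, Nov 20, Nov 21, Nov 22, Nov 23, skipping weekends) brings us to Friday, November 23, 2029, which is the date on which the withholding of payment becomes due.

November 23, 2029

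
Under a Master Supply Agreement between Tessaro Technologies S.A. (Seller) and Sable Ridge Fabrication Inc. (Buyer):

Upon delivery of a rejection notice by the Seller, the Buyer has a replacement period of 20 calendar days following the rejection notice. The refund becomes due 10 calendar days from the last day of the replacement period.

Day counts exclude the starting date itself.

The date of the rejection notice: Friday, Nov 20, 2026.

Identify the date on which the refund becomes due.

Dec 20, 2026

The last day of the replacement period: Nov 20, 2026 + 20 days = Dec 10, 2026.
The date on which the refund becomes due: 10 calendar days after Dec 10, 2026 is Dec 20, 2026.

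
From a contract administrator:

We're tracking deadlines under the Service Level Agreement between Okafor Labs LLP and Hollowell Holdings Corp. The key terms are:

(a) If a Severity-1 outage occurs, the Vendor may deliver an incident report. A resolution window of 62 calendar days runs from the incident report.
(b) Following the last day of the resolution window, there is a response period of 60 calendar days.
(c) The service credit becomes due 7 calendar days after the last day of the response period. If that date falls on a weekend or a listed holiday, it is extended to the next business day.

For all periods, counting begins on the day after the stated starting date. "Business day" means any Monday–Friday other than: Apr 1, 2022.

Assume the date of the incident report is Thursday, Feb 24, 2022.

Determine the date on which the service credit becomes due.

The last day of the resolution window: Feb 24, 2022 + 62 days = Apr 27, 2022.
Adding 60 calendar days to Apr 27, 2022 gives Jun 26, 2022, which is the last day of the response period.
The date on which the service credit becomes due: Jun 26, 2022 + 7 days = Jul 3, 2022. That falls on a Sunday, so it rolls to the next business day, Monday, Jul 4, 2022.

Jul 4, 2022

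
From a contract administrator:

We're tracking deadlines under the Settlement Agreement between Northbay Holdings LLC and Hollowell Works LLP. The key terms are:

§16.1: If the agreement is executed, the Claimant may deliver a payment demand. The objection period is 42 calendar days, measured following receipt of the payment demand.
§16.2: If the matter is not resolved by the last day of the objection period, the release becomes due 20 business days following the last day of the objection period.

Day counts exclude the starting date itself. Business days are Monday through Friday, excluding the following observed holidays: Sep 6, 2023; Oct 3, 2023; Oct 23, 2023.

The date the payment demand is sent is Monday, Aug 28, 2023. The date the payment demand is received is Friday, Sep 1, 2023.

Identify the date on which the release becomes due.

The last day of the objection period: Sep 1, 2023 + 42 days = Oct 13, 2023.
The date on which the release becomes due: 20 business days after Friday, Oct 13, 2023, skipping weekends and the listed holiday on Oct 23 — Oct 16, Oct 17, Oct 18, Oct 19, …, Nov 9, Nov 10, Nov 13 — lands on Monday, Nov 13, 2023.

Nov 13, 2023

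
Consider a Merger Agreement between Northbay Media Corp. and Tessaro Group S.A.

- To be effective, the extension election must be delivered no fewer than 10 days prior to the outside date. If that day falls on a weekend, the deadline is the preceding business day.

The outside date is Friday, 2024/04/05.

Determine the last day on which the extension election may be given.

Counting back 10 calendar days from 2024/04/05 gives 2024/03/26. That is a Tuesday, so no adjustment is needed.

2024/03/26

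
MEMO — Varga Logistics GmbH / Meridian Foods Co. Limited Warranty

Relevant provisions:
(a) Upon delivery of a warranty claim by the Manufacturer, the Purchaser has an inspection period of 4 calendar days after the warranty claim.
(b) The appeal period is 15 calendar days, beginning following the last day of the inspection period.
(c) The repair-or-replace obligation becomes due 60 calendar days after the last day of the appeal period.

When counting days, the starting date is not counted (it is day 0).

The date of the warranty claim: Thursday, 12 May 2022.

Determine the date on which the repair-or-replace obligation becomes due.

Adding 4 calendar days to 12 May 2022 gives 16 May 2022, which is the last day of the inspection period.
Adding 15 calendar days to 16 May 2022 gives 31 May 2022, which is the last day of the appeal period.
The date on which the repair-or-replace obligation becomes due: 31 May 2022 + 60 days = 30 July 2022.

30 July 2022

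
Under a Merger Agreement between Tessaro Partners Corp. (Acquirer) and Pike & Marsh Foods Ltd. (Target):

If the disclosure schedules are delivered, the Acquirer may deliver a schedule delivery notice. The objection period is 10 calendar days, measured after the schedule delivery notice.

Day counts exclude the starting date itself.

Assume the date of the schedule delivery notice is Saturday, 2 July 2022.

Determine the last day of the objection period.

The last day of the objection period: 2 July 2022 + 10 days = 12 July 2022.

12 July 2022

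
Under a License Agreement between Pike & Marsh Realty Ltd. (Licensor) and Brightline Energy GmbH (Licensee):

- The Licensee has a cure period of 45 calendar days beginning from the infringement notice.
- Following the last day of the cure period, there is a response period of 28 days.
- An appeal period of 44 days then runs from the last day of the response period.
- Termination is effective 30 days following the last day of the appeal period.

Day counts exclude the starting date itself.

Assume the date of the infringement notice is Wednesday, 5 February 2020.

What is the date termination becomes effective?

1 July 2020

The last day of the cure period: 45 calendar days after 5 February 2020 is 21 March 2020.
The last day of the response period: 28 calendar days after 21 March 2020 is 18 April 2020.
Adding 44 calendar days to 18 April 2020 gives 1 June 2020, which is the last day of the appeal period.
The date termination becomes effective: 1 June 2020 + 30 days = 1 July 2020.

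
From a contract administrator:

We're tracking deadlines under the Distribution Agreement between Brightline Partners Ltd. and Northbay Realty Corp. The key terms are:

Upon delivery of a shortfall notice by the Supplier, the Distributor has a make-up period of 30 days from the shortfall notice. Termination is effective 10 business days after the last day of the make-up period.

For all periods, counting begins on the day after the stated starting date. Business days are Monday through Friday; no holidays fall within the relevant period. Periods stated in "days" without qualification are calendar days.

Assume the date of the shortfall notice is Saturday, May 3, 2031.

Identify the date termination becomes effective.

The last day of the make-up period: 30 calendar days after May 3, 2031 is Jun 2, 2031.
The date termination becomes effective: 10 business days after Monday, Jun 2, 2031, skipping weekends — Jun 3, Jun 4, Jun 5, Jun 6, Jun 9, Jun 10, Jun 11, Jun 12, Jun 13, Jun 16 — lands on Monday, Jun 16, 2031.

Jun 16, 2031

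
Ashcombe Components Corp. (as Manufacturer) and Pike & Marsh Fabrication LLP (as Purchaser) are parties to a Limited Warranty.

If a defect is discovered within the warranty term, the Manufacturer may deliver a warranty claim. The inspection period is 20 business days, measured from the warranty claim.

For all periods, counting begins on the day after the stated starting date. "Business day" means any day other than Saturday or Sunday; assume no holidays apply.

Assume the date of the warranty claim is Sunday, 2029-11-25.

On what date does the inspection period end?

2029-12-21

The last day of the inspection period: 20 business days after Sunday, 2029-11-25, skipping weekends — Nov 26, Nov 27, Nov 28, Nov 29, …, Dec 19, Dec 20, Dec 21 — lands on Friday, 2029-12-21.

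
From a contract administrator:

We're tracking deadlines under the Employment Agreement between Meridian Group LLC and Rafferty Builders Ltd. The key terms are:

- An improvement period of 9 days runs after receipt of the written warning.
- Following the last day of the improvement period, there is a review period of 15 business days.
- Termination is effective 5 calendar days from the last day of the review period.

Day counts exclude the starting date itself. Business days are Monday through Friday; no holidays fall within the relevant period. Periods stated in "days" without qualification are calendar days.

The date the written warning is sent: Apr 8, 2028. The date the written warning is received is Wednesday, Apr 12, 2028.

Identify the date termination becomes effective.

Adding 9 calendar days to Apr 12, 2028 gives Apr 21, 2028, which is the last day of the improvement period.
From Friday, Apr 21, 2028, 15 business days (Apr 24, Apr 25, Apr 26, Apr 27, …, May 10, May 11, May 12, skipping weekends) brings us to Friday, May 12, 2028, which is the last day of the review period.
The date termination becomes effective: May 12, 2028 + 5 days = May 17, 2028.

May 17, 2028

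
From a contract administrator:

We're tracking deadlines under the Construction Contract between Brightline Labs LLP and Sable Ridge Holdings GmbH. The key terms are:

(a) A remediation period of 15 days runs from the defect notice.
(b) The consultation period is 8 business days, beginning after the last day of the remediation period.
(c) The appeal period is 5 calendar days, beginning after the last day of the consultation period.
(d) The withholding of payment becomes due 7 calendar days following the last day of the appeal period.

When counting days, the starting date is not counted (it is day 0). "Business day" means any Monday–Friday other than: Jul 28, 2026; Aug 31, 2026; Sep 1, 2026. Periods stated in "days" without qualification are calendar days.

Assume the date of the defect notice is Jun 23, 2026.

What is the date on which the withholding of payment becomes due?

Aug 1, 2026

The last day of the remediation period: 15 calendar days after Jun 23, 2026 is Jul 8, 2026.
The last day of the consultation period: counting 8 business days from Wednesday, Jul 8, 2026 (Jul 9, Jul 10, Jul 13, Jul 14, Jul 15, Jul 16, Jul 17, Jul 20, skipping weekends) reaches Monday, Jul 20, 2026.
The last day of the appeal period: 5 calendar days after Jul 20, 2026 is Jul 25, 2026.
Adding 7 calendar days to Jul 25, 2026 gives Aug 1, 2026, which is the date on which the withholding of payment becomes due.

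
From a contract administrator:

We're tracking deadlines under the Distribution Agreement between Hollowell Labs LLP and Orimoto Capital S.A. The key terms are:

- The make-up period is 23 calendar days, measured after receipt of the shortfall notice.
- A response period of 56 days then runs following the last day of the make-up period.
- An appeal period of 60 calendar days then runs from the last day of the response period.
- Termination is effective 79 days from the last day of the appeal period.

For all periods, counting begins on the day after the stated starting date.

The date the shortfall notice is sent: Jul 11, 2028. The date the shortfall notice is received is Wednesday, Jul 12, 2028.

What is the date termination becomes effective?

The last day of the make-up period: Jul 12, 2028 + 23 days = Aug 4, 2028.
The last day of the response period: 56 calendar days after Aug 4, 2028 is Sep 29, 2028.
The last day of the appeal period: Sep 29, 2028 + 60 days = Nov 28, 2028.
Adding 79 calendar days to Nov 28, 2028 gives Feb 15, 2029, which is the date termination becomes effective.

Feb 15, 2029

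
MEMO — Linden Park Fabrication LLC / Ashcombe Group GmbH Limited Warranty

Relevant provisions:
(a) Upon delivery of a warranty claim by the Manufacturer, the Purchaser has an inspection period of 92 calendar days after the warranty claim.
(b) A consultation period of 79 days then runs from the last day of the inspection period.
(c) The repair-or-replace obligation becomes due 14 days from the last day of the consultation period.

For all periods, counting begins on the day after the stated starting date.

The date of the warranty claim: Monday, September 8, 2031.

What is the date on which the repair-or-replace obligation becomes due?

The last day of the inspection period: 92 calendar days after September 8, 2031 is December 9, 2031.
The last day of the consultation period: December 9, 2031 + 79 days = February 26, 2032.
Adding 14 calendar days to February 26, 2032 gives March 11, 2032, which is the date on which the repair-or-replace obligation becomes due.

March 11, 2032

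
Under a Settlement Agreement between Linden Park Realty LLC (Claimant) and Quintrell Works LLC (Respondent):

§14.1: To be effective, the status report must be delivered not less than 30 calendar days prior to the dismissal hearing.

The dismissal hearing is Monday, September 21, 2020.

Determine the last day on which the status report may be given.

August 22, 2020

Counting back 30 calendar days from September 21, 2020 gives August 22, 2020.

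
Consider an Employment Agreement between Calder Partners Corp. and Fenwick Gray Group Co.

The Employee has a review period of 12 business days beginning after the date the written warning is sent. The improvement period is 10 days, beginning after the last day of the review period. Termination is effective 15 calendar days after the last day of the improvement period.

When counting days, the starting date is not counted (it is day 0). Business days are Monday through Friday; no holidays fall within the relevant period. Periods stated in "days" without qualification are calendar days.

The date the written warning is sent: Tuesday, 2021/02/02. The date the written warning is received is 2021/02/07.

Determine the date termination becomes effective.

From Tuesday, 2021/02/02, 12 business days (Feb 3, Feb 4, Feb 5, Feb 8, …, Feb 16, Feb 17, Feb 18, skipping weekends) brings us to Thursday, 2021/02/18, which is the last day of the review period.
The last day of the improvement period: 2021/02/18 + 10 days = 2021/02/28.
Adding 15 calendar days to 2021/02/28 gives 2021/03/15, which is the date termination becomes effective.

2021/03/15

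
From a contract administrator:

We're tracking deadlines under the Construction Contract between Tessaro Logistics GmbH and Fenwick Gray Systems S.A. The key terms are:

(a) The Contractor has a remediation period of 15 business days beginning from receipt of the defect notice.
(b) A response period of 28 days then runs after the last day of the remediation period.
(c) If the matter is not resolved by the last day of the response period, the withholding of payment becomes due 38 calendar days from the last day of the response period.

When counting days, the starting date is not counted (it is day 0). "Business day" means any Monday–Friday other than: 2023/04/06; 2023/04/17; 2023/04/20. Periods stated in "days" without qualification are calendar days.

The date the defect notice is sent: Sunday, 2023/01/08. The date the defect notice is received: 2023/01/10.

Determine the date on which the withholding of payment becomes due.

The last day of the remediation period: counting 15 business days from Tuesday, 2023/01/10 (Jan 11, Jan 12, Jan 13, Jan 16, …, Jan 27, Jan 30, Jan 31, skipping weekends) reaches Tuesday, 2023/01/31.
Adding 28 calendar days to 2023/01/31 gives 2023/02/28, which is the last day of the response period.
The date on which the withholding of payment becomes due: 2023/02/28 + 38 days = 2023/04/07.

2023/04/07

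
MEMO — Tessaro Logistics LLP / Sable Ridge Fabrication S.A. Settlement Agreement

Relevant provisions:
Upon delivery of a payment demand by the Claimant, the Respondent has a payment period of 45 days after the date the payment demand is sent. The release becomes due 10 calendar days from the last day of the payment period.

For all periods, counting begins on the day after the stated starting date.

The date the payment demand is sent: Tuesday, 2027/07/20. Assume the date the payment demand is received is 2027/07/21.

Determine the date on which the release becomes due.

The last day of the payment period: 2027/07/20 + 45 days = 2027/09/03.
The date on which the release becomes due: 2027/09/03 + 10 days = 2027/09/13.

2027/09/13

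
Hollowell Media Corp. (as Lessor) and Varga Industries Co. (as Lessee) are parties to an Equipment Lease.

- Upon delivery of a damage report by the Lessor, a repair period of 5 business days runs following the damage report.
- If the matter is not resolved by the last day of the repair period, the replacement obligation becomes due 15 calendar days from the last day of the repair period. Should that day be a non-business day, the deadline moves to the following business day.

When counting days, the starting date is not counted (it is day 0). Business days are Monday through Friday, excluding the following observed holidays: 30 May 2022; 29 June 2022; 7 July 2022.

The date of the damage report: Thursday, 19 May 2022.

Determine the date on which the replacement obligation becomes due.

10 June 2022

The last day of the repair period: 5 business days after Thursday, 19 May 2022, skipping weekends — May 20, May 23, May 24, May 25, May 26 — lands on Thursday, 26 May 2022.
The date on which the replacement obligation becomes due: 15 calendar days after 26 May 2022 is 10 June 2022. 10 June 2022 is a Friday and is not a listed holiday, so no roll-forward applies.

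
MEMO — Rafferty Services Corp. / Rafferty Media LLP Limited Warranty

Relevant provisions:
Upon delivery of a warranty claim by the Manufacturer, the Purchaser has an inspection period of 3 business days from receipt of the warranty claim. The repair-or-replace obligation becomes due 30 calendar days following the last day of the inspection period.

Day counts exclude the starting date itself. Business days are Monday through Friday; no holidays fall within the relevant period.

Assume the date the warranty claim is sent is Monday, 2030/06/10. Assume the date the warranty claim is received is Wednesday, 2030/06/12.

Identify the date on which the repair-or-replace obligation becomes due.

The last day of the inspection period: counting 3 business days from Wednesday, 2030/06/12 (Jun 13, Jun 14, Jun 17, skipping weekends) reaches Monday, 2030/06/17.
Adding 30 calendar days to 2030/06/17 gives 2030/07/17, which is the date on which the repair-or-replace obligation becomes due.

2030/07/17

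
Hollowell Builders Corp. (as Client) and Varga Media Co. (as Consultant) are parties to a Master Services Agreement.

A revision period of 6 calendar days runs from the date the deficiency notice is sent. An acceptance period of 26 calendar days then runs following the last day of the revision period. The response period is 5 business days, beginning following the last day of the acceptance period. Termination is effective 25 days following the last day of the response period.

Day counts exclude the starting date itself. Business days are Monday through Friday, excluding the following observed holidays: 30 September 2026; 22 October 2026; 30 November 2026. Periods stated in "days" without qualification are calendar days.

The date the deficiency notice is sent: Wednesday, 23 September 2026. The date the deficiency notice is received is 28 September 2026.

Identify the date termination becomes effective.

24 November 2026

Adding 6 calendar days to 23 September 2026 gives 29 September 2026, which is the last day of the revision period.
The last day of the acceptance period: 26 calendar days after 29 September 2026 is 25 October 2026.
The last day of the response period: counting 5 business days from Sunday, 25 October 2026 (Oct 26, Oct 27, Oct 28, Oct 29, Oct 30, skipping weekends) reaches Friday, 30 October 2026.
Adding 25 calendar days to 30 October 2026 gives 24 November 2026, which is the date termination becomes effective.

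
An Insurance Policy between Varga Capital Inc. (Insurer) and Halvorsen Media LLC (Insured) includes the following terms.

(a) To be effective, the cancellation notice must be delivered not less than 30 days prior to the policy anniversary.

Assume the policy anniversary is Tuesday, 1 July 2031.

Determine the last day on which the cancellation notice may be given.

1 June 2031

Counting back 30 calendar days from 1 July 2031 gives 1 June 2031.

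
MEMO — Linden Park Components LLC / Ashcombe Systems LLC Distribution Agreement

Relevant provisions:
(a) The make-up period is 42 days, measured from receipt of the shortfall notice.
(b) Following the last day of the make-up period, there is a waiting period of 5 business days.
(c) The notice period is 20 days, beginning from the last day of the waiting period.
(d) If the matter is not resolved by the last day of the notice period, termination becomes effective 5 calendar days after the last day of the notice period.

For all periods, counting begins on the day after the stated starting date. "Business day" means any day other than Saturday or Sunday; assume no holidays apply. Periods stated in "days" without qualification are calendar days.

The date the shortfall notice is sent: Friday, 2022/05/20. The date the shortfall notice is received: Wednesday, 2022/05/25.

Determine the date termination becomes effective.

2022/08/07

Adding 42 calendar days to 2022/05/25 gives 2022/07/06, which is the last day of the make-up period.
From Wednesday, 2022/07/06, 5 business days (Jul 7, Jul 8, Jul 11, Jul 12, Jul 13, skipping weekends) brings us to Wednesday, 2022/07/13, which is the last day of the waiting period.
Adding 20 calendar days to 2022/07/13 gives 2022/08/02, which is the last day of the notice period.
The date termination becomes effective: 5 calendar days after 2022/08/02 is 2022/08/07.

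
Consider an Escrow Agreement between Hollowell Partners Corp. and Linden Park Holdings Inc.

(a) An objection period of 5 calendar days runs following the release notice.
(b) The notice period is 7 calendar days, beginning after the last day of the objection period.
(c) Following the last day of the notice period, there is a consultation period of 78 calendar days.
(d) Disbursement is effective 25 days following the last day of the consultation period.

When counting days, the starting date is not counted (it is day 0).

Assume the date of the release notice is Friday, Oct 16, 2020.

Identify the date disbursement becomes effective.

The last day of the objection period: Oct 16, 2020 + 5 days = Oct 21, 2020.
The last day of the notice period: Oct 21, 2020 + 7 days = Oct 28, 2020.
Adding 78 calendar days to Oct 28, 2020 gives Jan 14, 2021, which is the last day of the consultation period.
The date disbursement becomes effective: Jan 14, 2021 + 25 days = Feb 8, 2021.

Feb 8, 2021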